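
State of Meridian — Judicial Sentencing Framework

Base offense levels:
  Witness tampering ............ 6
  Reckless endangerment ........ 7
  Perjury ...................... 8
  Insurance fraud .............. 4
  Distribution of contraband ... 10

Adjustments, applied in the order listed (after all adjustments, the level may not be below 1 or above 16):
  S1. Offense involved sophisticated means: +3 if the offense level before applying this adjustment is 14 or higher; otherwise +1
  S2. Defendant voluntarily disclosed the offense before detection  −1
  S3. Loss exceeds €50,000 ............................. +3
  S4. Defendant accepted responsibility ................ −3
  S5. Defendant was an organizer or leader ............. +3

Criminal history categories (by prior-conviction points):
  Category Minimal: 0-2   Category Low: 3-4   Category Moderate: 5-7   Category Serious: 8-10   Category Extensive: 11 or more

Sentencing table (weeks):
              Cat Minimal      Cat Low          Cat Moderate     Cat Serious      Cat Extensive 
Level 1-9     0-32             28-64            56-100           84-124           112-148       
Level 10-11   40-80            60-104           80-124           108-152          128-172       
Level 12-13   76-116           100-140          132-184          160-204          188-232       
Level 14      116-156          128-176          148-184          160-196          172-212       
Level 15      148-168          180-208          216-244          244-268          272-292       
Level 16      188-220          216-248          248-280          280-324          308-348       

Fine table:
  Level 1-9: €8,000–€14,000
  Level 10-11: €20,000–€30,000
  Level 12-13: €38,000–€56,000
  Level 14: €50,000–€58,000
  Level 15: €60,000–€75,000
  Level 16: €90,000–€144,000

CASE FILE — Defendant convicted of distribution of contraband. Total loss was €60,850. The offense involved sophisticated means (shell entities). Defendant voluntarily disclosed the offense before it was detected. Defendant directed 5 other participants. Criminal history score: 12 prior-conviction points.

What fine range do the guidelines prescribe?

Base offense level for distribution of contraband: 10.
S1 applies (level before this adjustment is 10 < 14, so +1): 10 + 1 = 11.
S2 applies: 11 − 1 = 10.
S3 applies: 10 + 3 = 13.
S5 applies: 13 + 3 = 16.
Final offense level: 16.
Level 16 falls in the 16 band.
Fine table: Level 16 → €90,000–€144,000.

€90,000–€144,000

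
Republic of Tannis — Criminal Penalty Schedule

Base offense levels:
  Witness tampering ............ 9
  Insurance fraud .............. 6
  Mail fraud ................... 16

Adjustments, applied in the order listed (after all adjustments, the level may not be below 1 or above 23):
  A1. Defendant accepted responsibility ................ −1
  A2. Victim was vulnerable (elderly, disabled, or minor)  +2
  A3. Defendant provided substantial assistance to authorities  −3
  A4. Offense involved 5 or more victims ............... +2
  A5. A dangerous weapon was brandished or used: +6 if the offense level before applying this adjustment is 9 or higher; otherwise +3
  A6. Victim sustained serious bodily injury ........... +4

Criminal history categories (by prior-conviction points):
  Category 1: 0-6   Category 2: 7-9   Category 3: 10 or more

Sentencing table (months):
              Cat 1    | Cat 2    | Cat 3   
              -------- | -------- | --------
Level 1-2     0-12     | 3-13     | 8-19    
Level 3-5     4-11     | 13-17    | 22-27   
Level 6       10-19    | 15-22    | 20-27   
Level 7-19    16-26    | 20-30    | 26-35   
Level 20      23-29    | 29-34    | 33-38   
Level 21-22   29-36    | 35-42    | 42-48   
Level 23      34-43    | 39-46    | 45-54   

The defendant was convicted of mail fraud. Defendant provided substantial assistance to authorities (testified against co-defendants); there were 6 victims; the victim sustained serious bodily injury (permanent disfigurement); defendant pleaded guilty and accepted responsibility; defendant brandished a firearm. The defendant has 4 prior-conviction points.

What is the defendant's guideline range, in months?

34-43 months

Base offense level for mail fraud: 16.
A1 applies: 16 − 1 = 15.
A3 applies: 15 − 3 = 12.
A4 applies: 12 + 2 = 14.
A5 applies (level before this adjustment is 14 ≥ 9, so +6): 14 + 6 = 20.
A6 applies: 20 + 4 = 24.
Level 24 exceeds the maximum of 23; capped at 23.
Final offense level: 23.
Criminal history: 4 prior points → Category 1 (0-6).
Level 23 falls in the 23 band.
Grid: Level 23 × Category 1 = 34-43 months.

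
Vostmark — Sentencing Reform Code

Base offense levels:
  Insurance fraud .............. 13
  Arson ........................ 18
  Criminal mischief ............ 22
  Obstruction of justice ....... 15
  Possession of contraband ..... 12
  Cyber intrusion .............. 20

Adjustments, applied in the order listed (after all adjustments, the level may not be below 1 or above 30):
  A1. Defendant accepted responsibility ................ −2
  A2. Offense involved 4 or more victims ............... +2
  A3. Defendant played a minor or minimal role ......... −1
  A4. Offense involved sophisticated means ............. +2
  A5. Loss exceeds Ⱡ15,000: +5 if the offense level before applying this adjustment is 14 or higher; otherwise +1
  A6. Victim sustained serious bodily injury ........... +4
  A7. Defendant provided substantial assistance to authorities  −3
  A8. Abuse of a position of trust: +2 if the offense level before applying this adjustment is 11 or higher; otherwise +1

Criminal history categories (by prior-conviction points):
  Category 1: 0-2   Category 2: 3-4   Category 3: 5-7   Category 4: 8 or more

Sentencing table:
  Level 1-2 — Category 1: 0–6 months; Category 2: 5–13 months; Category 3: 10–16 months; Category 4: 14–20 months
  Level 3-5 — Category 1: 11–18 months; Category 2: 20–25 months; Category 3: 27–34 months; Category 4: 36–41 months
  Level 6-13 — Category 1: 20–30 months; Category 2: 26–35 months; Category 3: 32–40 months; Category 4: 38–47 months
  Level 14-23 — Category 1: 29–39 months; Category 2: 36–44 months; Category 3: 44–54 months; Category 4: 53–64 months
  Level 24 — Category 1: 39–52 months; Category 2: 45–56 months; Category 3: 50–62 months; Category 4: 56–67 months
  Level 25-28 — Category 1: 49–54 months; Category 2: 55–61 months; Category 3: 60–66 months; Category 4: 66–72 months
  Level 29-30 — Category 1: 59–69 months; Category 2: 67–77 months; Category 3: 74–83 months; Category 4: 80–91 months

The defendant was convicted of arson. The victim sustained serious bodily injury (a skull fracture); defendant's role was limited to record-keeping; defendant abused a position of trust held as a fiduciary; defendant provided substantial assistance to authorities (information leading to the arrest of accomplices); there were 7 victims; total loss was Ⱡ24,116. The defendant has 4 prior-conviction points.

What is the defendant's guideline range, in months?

Base offense level for arson: 18.
A1 does not apply.
A2 applies: 18 + 2 = 20.
A3 applies: 20 − 1 = 19.
A4 does not apply.
A5 applies (level before this adjustment is 19 ≥ 14, so +5): 19 + 5 = 24.
A6 applies: 24 + 4 = 28.
A7 applies: 28 − 3 = 25.
A8 applies (level before this adjustment is 25 ≥ 11, so +2): 25 + 2 = 27.
Final offense level: 27.
Criminal history: 4 prior points → Category 2 (3-4).
Level 27 falls in the 25-28 band.
Grid: Level 25-28 × Category 2 = 55-61 months.

55-61 months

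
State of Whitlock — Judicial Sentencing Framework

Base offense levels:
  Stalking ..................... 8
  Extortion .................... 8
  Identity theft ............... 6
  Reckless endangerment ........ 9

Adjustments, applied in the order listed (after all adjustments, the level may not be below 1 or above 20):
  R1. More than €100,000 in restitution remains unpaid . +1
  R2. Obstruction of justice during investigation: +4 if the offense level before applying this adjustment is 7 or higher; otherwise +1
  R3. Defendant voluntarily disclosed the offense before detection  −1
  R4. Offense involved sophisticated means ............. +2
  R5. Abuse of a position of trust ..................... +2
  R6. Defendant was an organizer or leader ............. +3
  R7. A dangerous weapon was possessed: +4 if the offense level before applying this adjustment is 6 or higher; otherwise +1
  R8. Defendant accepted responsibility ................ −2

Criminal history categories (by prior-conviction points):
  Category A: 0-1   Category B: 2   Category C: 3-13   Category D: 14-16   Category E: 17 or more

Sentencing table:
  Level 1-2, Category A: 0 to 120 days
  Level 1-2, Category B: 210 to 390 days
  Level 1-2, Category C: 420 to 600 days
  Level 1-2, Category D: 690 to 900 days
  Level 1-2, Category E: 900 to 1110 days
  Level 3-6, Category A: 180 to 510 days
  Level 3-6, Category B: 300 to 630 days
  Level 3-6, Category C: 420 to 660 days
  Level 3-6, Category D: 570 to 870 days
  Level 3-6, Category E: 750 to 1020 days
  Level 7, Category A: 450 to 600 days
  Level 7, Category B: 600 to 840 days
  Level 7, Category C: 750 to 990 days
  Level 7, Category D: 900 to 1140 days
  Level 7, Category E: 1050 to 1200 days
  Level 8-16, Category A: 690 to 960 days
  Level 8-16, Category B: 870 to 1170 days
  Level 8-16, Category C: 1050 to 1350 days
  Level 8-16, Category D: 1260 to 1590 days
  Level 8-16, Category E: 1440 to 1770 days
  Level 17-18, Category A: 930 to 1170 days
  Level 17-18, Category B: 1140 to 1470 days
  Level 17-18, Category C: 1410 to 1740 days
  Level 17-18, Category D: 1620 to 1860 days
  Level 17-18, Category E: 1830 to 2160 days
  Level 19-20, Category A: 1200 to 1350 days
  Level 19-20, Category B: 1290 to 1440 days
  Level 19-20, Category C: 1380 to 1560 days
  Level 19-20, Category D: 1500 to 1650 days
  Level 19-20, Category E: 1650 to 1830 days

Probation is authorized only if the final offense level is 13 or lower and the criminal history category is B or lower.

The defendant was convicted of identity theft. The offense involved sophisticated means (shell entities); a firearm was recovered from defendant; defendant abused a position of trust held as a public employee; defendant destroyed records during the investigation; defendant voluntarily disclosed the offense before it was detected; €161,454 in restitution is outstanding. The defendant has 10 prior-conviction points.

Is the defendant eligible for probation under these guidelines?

Base offense level for identity theft: 6.
R1 applies: 6 + 1 = 7.
R2 applies (level before this adjustment is 7 ≥ 7, so +4): 7 + 4 = 11.
R3 applies: 11 − 1 = 10.
R4 applies: 10 + 2 = 12.
R5 applies: 12 + 2 = 14.
R7 applies (level before this adjustment is 14 ≥ 6, so +4): 14 + 4 = 18.
Final offense level: 18.
Criminal history: 10 prior points → Category C (3-13).
Level 18 falls in the 17-18 band.
Grid: Level 17-18 × Category C = 1410-1740 days.
Probation check: level 18 > 13 and category C > B → not eligible.

No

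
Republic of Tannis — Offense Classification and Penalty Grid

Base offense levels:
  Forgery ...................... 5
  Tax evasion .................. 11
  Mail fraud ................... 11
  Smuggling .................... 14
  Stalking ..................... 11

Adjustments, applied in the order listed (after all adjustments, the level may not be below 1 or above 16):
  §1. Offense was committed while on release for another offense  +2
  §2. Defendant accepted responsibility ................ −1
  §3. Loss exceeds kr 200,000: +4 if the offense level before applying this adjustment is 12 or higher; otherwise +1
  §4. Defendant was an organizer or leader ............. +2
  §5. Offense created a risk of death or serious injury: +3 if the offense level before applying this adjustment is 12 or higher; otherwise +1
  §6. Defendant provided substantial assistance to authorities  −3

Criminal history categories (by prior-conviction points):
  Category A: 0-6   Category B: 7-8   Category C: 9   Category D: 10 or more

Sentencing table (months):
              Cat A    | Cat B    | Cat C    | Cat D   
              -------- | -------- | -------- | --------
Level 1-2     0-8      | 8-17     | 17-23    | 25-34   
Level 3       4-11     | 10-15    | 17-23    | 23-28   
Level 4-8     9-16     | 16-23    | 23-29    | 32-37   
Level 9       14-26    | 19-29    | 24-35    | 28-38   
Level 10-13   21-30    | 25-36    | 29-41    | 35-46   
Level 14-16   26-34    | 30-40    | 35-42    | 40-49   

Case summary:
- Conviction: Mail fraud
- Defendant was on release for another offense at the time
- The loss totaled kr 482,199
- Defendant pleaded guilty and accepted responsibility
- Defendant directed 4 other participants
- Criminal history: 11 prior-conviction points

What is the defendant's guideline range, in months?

Base offense level for mail fraud: 11.
§1 applies: 11 + 2 = 13.
§2 applies: 13 − 1 = 12.
§3 applies (level before this adjustment is 12 ≥ 12, so +4): 12 + 4 = 16.
§4 applies: 16 + 2 = 18.
§6 does not apply.
Level 18 exceeds the maximum of 16; capped at 16.
Final offense level: 16.
Criminal history: 11 prior points → Category D (10+).
Level 16 falls in the 14-16 band.
Grid: Level 14-16 × Category D = 40-49 months.

40-49 months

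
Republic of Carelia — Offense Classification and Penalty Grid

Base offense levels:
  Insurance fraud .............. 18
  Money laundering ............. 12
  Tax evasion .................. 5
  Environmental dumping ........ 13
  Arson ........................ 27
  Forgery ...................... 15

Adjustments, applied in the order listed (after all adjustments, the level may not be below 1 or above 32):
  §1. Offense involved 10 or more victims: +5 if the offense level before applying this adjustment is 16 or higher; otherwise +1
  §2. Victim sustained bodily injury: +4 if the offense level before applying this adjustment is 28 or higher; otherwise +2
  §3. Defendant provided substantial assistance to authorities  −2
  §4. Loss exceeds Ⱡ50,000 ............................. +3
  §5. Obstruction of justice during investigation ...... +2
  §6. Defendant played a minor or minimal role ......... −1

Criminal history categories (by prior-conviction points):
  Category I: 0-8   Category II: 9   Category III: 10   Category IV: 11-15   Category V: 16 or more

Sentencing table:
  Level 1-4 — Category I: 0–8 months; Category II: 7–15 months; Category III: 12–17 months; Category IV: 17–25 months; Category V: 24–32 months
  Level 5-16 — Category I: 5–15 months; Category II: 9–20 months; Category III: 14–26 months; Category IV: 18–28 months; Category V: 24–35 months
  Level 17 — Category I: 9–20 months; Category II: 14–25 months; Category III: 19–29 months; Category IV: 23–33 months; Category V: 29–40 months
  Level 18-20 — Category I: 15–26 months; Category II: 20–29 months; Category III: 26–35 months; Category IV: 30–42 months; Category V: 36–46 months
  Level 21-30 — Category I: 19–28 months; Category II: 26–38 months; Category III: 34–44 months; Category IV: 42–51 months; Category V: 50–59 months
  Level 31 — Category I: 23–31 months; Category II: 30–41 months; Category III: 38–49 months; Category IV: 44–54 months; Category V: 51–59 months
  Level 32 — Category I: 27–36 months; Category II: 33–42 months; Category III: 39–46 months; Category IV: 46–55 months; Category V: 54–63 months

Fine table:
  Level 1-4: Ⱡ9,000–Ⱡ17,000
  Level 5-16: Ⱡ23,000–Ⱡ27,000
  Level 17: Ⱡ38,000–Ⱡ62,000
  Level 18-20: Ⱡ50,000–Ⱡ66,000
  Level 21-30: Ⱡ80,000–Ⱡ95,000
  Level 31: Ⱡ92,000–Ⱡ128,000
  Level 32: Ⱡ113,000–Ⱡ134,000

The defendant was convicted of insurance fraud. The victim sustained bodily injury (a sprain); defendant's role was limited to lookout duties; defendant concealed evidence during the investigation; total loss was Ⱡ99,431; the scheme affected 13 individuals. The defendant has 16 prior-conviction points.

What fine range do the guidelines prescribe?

Ⱡ80,000–Ⱡ95,000

Base offense level for insurance fraud: 18.
§1 applies (level before this adjustment is 18 ≥ 16, so +5): 18 + 5 = 23.
§2 applies (level before this adjustment is 23 < 28, so +2): 23 + 2 = 25.
§3 does not apply.
§4 applies: 25 + 3 = 28.
§5 applies: 28 + 2 = 30.
§6 applies: 30 − 1 = 29.
Final offense level: 29.
Level 29 falls in the 21-30 band.
Fine table: Level 21-30 → Ⱡ80,000–Ⱡ95,000.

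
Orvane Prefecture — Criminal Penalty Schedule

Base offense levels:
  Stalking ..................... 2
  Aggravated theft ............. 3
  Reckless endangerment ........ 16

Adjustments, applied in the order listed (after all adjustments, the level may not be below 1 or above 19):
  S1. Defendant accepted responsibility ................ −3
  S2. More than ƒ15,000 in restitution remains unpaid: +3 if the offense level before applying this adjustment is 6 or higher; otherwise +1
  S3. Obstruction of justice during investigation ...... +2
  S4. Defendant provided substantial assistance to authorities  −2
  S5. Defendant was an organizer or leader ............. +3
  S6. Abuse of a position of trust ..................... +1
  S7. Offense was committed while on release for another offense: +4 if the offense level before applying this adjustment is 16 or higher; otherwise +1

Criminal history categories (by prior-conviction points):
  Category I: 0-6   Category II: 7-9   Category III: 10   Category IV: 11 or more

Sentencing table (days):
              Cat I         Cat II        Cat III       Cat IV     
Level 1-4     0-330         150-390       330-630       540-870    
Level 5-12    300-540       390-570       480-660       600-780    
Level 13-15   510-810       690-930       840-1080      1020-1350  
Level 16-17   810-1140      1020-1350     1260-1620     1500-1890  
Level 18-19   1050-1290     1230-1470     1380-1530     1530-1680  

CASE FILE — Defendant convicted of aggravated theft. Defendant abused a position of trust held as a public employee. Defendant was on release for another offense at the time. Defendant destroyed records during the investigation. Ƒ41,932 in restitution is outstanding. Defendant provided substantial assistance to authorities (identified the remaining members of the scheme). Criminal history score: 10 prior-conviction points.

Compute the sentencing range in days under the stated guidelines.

Base offense level for aggravated theft: 3.
S2 applies (level before this adjustment is 3 < 6, so +1): 3 + 1 = 4.
S3 applies: 4 + 2 = 6.
S4 applies: 6 − 2 = 4.
S5 does not apply.
S6 applies: 4 + 1 = 5.
S7 applies (level before this adjustment is 5 < 16, so +1): 5 + 1 = 6.
Final offense level: 6.
Criminal history: 10 prior points → Category III (10).
Level 6 falls in the 5-12 band.
Grid: Level 5-12 × Category III = 480-660 days.

480-660 days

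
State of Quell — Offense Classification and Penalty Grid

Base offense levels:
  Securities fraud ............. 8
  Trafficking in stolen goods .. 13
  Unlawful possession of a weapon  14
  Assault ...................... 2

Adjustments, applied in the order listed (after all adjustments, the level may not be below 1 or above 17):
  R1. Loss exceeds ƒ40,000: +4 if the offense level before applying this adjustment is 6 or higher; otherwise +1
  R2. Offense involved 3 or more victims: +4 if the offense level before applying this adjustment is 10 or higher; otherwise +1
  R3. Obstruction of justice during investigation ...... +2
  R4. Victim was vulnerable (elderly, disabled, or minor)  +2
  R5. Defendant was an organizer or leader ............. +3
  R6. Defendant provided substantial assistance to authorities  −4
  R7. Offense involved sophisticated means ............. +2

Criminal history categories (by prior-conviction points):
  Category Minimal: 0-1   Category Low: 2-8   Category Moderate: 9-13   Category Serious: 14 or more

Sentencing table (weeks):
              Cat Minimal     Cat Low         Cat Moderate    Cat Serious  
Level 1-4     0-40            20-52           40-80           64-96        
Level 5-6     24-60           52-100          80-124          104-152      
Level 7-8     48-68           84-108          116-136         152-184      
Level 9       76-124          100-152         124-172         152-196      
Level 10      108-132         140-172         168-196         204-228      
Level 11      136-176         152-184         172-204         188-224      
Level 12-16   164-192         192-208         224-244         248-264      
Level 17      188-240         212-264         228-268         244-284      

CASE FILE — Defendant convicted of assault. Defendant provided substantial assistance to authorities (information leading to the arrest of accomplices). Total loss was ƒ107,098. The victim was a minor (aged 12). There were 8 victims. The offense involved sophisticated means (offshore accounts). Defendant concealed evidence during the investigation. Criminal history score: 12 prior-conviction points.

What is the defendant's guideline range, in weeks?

Base offense level for assault: 2.
R1 applies (level before this adjustment is 2 < 6, so +1): 2 + 1 = 3.
R2 applies (level before this adjustment is 3 < 10, so +1): 3 + 1 = 4.
R3 applies: 4 + 2 = 6.
R4 applies: 6 + 2 = 8.
R6 applies: 8 − 4 = 4.
R7 applies: 4 + 2 = 6.
Final offense level: 6.
Criminal history: 12 prior points → Category Moderate (9-13).
Level 6 falls in the 5-6 band.
Grid: Level 5-6 × Category Moderate = 80-124 weeks.

80-124 weeks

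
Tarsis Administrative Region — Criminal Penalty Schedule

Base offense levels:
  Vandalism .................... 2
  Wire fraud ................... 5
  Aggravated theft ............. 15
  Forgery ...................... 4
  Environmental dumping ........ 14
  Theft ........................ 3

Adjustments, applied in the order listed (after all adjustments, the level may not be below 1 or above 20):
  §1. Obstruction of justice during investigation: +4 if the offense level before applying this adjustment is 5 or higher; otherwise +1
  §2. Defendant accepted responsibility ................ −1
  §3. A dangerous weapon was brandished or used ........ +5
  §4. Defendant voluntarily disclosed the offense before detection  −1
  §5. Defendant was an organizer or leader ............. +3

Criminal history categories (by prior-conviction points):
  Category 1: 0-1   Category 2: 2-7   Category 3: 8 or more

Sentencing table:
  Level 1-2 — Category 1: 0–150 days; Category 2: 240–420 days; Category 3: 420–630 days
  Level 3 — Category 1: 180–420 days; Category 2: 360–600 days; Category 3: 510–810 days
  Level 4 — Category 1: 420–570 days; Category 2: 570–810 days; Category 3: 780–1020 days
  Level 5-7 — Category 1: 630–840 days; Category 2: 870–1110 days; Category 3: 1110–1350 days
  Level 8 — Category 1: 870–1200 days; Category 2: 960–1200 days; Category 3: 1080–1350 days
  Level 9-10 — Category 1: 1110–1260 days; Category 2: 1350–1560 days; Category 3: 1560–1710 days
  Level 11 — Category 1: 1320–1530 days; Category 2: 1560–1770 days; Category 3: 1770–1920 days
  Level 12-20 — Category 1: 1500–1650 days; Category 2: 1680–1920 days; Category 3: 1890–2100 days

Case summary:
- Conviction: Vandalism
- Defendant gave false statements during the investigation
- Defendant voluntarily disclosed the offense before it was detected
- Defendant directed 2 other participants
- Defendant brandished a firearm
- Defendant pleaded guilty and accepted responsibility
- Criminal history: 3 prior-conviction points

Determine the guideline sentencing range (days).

1350-1560 days

Base offense level for vandalism: 2.
§1 applies (level before this adjustment is 2 < 5, so +1): 2 + 1 = 3.
§2 applies: 3 − 1 = 2.
§3 applies: 2 + 5 = 7.
§4 applies: 7 − 1 = 6.
§5 applies: 6 + 3 = 9.
Final offense level: 9.
Criminal history: 3 prior points → Category 2 (2-7).
Level 9 falls in the 9-10 band.
Grid: Level 9-10 × Category 2 = 1350-1560 days.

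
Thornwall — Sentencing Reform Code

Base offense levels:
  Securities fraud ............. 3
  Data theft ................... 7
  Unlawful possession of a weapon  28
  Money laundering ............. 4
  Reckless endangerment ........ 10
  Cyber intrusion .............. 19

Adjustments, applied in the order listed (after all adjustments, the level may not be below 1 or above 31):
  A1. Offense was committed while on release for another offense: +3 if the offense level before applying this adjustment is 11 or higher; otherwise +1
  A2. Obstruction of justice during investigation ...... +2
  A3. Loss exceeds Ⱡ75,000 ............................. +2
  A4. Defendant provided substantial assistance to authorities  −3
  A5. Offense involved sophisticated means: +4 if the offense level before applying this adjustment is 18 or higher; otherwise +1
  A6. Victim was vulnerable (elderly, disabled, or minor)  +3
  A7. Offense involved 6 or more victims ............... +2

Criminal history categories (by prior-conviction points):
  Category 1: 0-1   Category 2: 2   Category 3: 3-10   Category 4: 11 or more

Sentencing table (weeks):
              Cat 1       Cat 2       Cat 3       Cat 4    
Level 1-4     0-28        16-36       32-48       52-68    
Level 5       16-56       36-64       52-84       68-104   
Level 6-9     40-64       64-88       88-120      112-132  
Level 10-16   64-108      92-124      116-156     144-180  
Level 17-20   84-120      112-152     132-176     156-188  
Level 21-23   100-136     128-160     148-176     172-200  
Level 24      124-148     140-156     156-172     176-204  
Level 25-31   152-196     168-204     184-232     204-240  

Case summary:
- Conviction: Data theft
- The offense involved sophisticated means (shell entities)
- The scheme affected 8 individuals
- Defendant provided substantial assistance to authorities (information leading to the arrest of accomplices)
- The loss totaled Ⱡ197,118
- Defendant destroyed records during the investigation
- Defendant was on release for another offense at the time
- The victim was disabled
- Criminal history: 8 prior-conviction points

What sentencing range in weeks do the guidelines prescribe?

116-156 weeks

Base offense level for data theft: 7.
A1 applies (level before this adjustment is 7 < 11, so +1): 7 + 1 = 8.
A2 applies: 8 + 2 = 10.
A3 applies: 10 + 2 = 12.
A4 applies: 12 − 3 = 9.
A5 applies (level before this adjustment is 9 < 18, so +1): 9 + 1 = 10.
A6 applies: 10 + 3 = 13.
A7 applies: 13 + 2 = 15.
Final offense level: 15.
Criminal history: 8 prior points → Category 3 (3-10).
Level 15 falls in the 10-16 band.
Grid: Level 10-16 × Category 3 = 116-156 weeks.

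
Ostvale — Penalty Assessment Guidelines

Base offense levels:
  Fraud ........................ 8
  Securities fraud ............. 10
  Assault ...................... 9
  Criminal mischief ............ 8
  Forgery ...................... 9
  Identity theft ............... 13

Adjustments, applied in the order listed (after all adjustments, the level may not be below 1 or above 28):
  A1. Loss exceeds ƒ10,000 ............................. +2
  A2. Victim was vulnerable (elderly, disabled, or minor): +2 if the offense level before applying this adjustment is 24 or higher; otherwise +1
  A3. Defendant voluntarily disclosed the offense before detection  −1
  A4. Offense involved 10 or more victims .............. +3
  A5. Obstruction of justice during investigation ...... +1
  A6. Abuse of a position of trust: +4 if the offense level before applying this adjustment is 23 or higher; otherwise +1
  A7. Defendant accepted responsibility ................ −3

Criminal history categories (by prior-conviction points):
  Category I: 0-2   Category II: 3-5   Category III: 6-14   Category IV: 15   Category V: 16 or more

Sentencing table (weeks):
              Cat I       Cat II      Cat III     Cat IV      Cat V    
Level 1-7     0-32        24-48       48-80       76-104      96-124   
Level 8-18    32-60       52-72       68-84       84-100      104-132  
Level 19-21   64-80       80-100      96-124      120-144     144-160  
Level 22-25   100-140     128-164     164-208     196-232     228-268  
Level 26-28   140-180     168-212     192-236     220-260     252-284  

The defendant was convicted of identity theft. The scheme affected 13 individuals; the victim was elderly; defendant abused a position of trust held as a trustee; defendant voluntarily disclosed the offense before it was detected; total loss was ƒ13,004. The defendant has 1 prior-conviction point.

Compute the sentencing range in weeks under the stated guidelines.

64-80 weeks

Base offense level for identity theft: 13.
A1 applies: 13 + 2 = 15.
A2 applies (level before this adjustment is 15 < 24, so +1): 15 + 1 = 16.
A3 applies: 16 − 1 = 15.
A4 applies: 15 + 3 = 18.
A5 does not apply.
A6 applies (level before this adjustment is 18 < 23, so +1): 18 + 1 = 19.
A7 does not apply.
Final offense level: 19.
Criminal history: 1 prior point → Category I (0-2).
Level 19 falls in the 19-21 band.
Grid: Level 19-21 × Category I = 64-80 weeks.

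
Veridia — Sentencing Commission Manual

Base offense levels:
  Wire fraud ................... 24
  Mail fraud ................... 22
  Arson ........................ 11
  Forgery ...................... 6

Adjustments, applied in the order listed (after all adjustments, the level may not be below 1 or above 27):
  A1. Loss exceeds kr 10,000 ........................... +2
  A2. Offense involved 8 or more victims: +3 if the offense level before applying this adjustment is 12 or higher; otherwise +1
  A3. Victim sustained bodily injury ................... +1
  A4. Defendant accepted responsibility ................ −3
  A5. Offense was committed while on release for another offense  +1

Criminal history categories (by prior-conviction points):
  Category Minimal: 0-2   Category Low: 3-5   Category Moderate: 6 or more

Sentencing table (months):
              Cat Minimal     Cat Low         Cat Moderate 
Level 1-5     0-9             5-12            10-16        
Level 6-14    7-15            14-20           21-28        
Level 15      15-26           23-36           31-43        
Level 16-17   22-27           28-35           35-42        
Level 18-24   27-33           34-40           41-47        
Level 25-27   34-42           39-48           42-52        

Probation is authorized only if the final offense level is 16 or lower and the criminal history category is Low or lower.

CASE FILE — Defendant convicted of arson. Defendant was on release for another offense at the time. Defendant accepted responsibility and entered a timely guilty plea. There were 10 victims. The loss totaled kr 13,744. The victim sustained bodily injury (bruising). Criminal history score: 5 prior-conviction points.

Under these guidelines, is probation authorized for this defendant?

Yes

Base offense level for arson: 11.
A1 applies: 11 + 2 = 13.
A2 applies (level before this adjustment is 13 ≥ 12, so +3): 13 + 3 = 16.
A3 applies: 16 + 1 = 17.
A4 applies: 17 − 3 = 14.
A5 applies: 14 + 1 = 15.
Final offense level: 15.
Criminal history: 5 prior points → Category Low (3-5).
Level 15 falls in the 15 band.
Grid: Level 15 × Category Low = 23-36 months.
Probation check: level 15 ≤ 16 and category Low ≤ Low → eligible.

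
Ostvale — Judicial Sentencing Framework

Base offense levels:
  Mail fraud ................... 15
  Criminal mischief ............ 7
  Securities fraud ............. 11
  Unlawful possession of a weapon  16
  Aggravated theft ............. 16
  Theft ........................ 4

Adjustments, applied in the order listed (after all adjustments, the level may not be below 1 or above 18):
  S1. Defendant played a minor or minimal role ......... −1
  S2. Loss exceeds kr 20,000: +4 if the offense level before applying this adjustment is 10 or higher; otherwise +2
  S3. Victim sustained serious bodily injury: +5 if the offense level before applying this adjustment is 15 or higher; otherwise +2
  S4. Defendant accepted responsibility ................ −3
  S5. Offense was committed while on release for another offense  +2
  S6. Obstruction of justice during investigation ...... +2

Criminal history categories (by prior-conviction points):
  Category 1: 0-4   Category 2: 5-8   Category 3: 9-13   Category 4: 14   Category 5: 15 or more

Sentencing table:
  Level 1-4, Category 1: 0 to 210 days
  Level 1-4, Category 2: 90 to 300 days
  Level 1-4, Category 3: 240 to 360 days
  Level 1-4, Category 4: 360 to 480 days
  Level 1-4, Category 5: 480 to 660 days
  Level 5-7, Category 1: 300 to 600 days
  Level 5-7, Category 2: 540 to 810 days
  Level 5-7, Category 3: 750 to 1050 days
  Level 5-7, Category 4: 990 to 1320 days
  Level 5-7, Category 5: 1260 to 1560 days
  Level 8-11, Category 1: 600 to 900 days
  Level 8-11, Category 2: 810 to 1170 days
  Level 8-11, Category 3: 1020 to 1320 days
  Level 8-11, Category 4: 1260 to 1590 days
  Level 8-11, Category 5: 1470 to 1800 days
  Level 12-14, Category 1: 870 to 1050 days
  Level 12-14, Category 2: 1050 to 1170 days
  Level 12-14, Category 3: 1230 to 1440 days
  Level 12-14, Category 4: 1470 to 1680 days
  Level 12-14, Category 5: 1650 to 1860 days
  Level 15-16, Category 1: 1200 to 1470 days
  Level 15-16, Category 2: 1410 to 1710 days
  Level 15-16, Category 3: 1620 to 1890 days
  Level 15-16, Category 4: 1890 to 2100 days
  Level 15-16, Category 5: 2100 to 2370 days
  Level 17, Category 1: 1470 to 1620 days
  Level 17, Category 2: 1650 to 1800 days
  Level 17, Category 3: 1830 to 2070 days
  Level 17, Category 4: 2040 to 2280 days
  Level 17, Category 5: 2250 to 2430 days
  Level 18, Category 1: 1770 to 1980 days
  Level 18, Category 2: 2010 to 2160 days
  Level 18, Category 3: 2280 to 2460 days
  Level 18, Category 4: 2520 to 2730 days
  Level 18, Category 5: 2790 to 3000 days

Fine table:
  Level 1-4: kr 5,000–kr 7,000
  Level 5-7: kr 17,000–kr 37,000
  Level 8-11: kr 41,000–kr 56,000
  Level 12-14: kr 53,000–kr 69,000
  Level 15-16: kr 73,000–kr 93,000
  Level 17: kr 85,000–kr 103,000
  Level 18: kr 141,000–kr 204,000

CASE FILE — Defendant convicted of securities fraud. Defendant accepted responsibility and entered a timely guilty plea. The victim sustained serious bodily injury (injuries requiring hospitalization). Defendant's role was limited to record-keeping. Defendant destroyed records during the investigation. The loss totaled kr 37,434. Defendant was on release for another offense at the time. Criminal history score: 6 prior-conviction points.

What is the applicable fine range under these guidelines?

Base offense level for securities fraud: 11.
S1 applies: 11 − 1 = 10.
S2 applies (level before this adjustment is 10 ≥ 10, so +4): 10 + 4 = 14.
S3 applies (level before this adjustment is 14 < 15, so +2): 14 + 2 = 16.
S4 applies: 16 − 3 = 13.
S5 applies: 13 + 2 = 15.
S6 applies: 15 + 2 = 17.
Final offense level: 17.
Level 17 falls in the 17 band.
Fine table: Level 17 → kr 85,000–kr 103,000.

kr 85,000–kr 103,000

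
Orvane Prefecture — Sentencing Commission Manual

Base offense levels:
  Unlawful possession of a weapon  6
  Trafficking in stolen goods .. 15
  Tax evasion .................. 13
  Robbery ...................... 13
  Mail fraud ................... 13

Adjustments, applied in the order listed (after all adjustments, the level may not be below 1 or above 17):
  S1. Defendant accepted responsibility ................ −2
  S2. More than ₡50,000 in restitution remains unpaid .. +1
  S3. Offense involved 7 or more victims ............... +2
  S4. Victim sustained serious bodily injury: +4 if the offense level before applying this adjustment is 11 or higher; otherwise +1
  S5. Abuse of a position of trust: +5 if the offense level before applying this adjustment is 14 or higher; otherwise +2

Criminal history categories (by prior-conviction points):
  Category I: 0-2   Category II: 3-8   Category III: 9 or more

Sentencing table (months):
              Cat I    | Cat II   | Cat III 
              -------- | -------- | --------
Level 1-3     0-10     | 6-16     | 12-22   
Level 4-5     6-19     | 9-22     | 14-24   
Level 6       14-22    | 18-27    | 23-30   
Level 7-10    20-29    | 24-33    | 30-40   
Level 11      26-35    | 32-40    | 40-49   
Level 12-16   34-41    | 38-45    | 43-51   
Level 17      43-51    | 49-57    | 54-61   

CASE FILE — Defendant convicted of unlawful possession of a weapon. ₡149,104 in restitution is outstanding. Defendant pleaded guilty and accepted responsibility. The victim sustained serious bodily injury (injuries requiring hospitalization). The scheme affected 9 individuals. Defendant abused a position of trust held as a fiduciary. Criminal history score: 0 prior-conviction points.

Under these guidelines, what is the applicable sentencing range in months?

20-29 months

Base offense level for unlawful possession of a weapon: 6.
S1 applies: 6 − 2 = 4.
S2 applies: 4 + 1 = 5.
S3 applies: 5 + 2 = 7.
S4 applies (level before this adjustment is 7 < 11, so +1): 7 + 1 = 8.
S5 applies (level before this adjustment is 8 < 14, so +2): 8 + 2 = 10.
Final offense level: 10.
Criminal history: 0 prior points → Category I (0-2).
Level 10 falls in the 7-10 band.
Grid: Level 7-10 × Category I = 20-29 months.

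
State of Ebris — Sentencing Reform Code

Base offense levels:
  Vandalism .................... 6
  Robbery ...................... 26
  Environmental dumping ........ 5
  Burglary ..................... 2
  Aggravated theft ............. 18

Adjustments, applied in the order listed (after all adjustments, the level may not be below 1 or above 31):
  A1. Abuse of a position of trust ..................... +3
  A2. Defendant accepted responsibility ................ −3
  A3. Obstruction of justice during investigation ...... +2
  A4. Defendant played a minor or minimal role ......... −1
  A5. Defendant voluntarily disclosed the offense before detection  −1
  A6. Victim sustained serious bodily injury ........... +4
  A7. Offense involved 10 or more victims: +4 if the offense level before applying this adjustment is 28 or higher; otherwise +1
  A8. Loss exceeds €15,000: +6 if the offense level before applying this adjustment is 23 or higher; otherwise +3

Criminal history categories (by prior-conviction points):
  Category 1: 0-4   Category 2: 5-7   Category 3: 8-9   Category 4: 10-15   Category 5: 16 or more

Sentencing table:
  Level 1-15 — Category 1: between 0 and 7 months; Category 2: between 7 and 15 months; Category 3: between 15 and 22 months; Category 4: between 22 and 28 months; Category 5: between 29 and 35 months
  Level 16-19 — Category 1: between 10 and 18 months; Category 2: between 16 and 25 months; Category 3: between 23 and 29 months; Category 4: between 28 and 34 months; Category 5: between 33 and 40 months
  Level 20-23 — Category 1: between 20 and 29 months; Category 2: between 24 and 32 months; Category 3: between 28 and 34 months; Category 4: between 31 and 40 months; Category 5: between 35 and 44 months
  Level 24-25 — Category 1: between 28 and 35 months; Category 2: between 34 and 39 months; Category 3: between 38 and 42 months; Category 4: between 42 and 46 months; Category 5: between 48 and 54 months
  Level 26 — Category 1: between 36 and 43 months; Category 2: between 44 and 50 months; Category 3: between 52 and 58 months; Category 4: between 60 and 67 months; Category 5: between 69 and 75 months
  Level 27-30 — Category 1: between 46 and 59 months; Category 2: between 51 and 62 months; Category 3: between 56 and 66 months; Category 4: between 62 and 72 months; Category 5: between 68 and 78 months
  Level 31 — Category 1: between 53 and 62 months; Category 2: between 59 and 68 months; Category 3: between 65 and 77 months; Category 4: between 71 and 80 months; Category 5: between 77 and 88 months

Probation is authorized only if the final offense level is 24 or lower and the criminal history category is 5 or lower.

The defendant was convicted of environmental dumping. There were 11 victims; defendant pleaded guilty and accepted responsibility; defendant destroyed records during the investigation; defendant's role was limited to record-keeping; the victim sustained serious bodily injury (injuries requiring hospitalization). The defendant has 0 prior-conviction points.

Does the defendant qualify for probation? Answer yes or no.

Yes

Base offense level for environmental dumping: 5.
A1 does not apply.
A2 applies: 5 − 3 = 2.
A3 applies: 2 + 2 = 4.
A4 applies: 4 − 1 = 3.
A5 does not apply.
A6 applies: 3 + 4 = 7.
A7 applies (level before this adjustment is 7 < 28, so +1): 7 + 1 = 8.
A8 does not apply.
Final offense level: 8.
Criminal history: 0 prior points → Category 1 (0-4).
Level 8 falls in the 1-15 band.
Grid: Level 1-15 × Category 1 = 0-7 months.
Probation check: level 8 ≤ 24 and category 1 ≤ 5 → eligible.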